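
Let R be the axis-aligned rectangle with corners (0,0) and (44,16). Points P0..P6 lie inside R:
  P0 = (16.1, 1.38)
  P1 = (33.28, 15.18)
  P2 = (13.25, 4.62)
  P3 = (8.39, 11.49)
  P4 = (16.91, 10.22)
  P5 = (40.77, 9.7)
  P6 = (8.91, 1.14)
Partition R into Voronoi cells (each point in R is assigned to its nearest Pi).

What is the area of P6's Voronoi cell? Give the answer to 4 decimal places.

Area of P6's cell: 66.2264

1. box [0,44]×[0,16]: [(0, 0) (44, 0) (44, 16) (0, 16)]
2. ⊥bis P6·P0 via (12.505,1.26): [(0, 0) (12.5471, 0) (12.013, 16) (0, 16)]  |A|=196.4803
3. ⊥bis P6·P1 via (21.095,8.16): [(0, 0) (12.5471, 0) (12.013, 16) (0, 16)]  |A|=196.4803
4. ⊥bis P6·P2 via (11.08,2.88): [(0, 0) (12.5471, 0) (12.5105, 1.096) (0.5598, 16) (0, 16)]  |A|=111.1314
5. ⊥bis P6·P3 via (8.65,6.315): [(0, 5.8804) (0, 0) (12.5471, 0) (12.5105, 1.096) (8.3382, 6.2993)]  |A|=66.2264
6. ⊥bis P6·P4 via (12.91,5.68): [(0, 5.8804) (0, 0) (12.5471, 0) (12.5105, 1.096) (8.3382, 6.2993)]  |A|=66.2264
7. ⊥bis P6·P5 via (24.84,5.42): [(0, 5.8804) (0, 0) (12.5471, 0) (12.5105, 1.096) (8.3382, 6.2993)]  |A|=66.2264
8. canonical 5-gon: [(0, 5.8804) (0, 0) (12.5471, 0) (12.5105, 1.096) (8.3382, 6.2993)]
9. shoelace: 66.2264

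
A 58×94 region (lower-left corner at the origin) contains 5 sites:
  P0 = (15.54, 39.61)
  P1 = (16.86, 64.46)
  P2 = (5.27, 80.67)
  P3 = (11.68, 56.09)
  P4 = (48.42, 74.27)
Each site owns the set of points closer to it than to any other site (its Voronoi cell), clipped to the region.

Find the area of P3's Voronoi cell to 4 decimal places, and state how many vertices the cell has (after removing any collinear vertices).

Area of P3's cell: 345.3017 (4 vertices)

1. box [0,58]×[0,94]: [(0, 0) (58, 0) (58, 94) (0, 94)]
2. ⊥bis P3·P0 via (13.61,47.85): [(0, 44.6622) (58, 58.2472) (58, 94) (0, 94)]  |A|=2467.6276
3. ⊥bis P3·P1 via (14.27,60.275): [(0, 69.1064) (0, 44.6622) (28.6533, 51.3735)]  |A|=350.2031
4. ⊥bis P3·P2 via (8.475,68.38): [(3.3382, 67.0404) (0, 66.1699) (0, 44.6622) (28.6533, 51.3735)]  |A|=345.3017
5. ⊥bis P3·P4 via (30.05,65.18): [(3.3382, 67.0404) (0, 66.1699) (0, 44.6622) (28.6533, 51.3735)]  |A|=345.3017
6. canonical 4-gon: [(3.3382, 67.0404) (0, 66.1699) (0, 44.6622) (28.6533, 51.3735)]
7. shoelace: 345.3017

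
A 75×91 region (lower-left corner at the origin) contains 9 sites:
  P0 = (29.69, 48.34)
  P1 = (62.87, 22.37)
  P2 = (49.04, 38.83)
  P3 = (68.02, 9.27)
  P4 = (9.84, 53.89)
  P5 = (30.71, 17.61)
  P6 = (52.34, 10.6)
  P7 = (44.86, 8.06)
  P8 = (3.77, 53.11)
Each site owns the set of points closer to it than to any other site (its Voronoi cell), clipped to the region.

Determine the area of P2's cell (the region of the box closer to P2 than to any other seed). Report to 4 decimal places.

Area of P2's cell: 1556.0952

1. box [0,75]×[0,91]: [(0, 0) (75, 0) (75, 91) (0, 91)]
2. ⊥bis P2·P0 via (39.365,43.585): [(17.9442, 0) (75, 0) (75, 91) (62.6682, 91)]  |A|=3157.1385
3. ⊥bis P2·P1 via (55.955,30.6): [(17.9442, 0) (19.5359, 0) (75, 46.602) (75, 91) (62.6682, 91)]  |A|=1864.7707
4. ⊥bis P2·P3 via (58.53,24.05): [(17.9442, 0) (19.5359, 0) (75, 46.602) (75, 91) (62.6682, 91)]  |A|=1864.7707
5. ⊥bis P2·P4 via (29.44,46.36): [(17.9442, 0) (19.5359, 0) (75, 46.602) (75, 91) (62.6682, 91)]  |A|=1864.7707
6. ⊥bis P2·P5 via (39.875,28.22): [(34.216, 33.1083) (46.407, 22.5776) (75, 46.602) (75, 91) (62.6682, 91)]  |A|=1559.3128
7. ⊥bis P2·P6 via (50.69,24.715): [(34.216, 33.1083) (44.7381, 24.0192) (48.6698, 24.4788) (75, 46.602) (75, 91) (62.6682, 91)]  |A|=1556.0952
8. ⊥bis P2·P7 via (46.95,23.445): [(34.216, 33.1083) (44.7381, 24.0192) (48.6698, 24.4788) (75, 46.602) (75, 91) (62.6682, 91)]  |A|=1556.0952
9. ⊥bis P2·P8 via (26.405,45.97): [(34.216, 33.1083) (44.7381, 24.0192) (48.6698, 24.4788) (75, 46.602) (75, 91) (62.6682, 91)]  |A|=1556.0952
10. canonical 6-gon: [(34.216, 33.1083) (44.7381, 24.0192) (48.6698, 24.4788) (75, 46.602) (75, 91) (62.6682, 91)]
11. shoelace: 1556.0952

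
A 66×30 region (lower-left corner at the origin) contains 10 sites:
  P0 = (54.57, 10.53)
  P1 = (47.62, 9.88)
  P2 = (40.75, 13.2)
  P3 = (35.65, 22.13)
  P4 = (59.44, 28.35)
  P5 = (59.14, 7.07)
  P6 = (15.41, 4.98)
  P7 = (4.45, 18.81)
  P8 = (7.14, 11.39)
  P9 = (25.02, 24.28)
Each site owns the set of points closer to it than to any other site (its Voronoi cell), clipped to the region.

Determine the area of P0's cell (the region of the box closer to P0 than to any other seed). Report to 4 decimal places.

Area of P0's cell: 126.0184

1. box [0,66]×[0,30]: [(0, 0) (66, 0) (66, 30) (0, 30)]
2. ⊥bis P0·P1 via (51.095,10.205): [(52.0494, 0) (66, 0) (66, 30) (49.2437, 30)]  |A|=460.6036
3. ⊥bis P0·P2 via (47.66,11.865): [(49.8699, 23.3037) (52.0494, 0) (66, 0) (66, 30) (51.1637, 30)]  |A|=454.1752
4. ⊥bis P0·P3 via (45.11,16.33): [(50.0928, 24.4571) (49.8699, 23.3037) (52.0494, 0) (66, 0) (66, 30) (53.4912, 30)]  |A|=447.7245
5. ⊥bis P0·P4 via (57.005,19.44): [(50.0536, 21.3397) (52.0494, 0) (66, 0) (66, 16.9818)]  |A|=284.2496
6. ⊥bis P0·P5 via (56.855,8.8): [(63.5553, 17.6499) (50.0536, 21.3397) (51.8453, 2.1831)]  |A|=126.0184
7. ⊥bis P0·P6 via (34.99,7.755): [(63.5553, 17.6499) (50.0536, 21.3397) (51.8453, 2.1831)]  |A|=126.0184
8. ⊥bis P0·P7 via (29.51,14.67): [(63.5553, 17.6499) (50.0536, 21.3397) (51.8453, 2.1831)]  |A|=126.0184
9. ⊥bis P0·P8 via (30.855,10.96): [(63.5553, 17.6499) (50.0536, 21.3397) (51.8453, 2.1831)]  |A|=126.0184
10. ⊥bis P0·P9 via (39.795,17.405): [(63.5553, 17.6499) (50.0536, 21.3397) (51.8453, 2.1831)]  |A|=126.0184
11. canonical 3-gon: [(63.5553, 17.6499) (50.0536, 21.3397) (51.8453, 2.1831)]
12. shoelace: 126.0184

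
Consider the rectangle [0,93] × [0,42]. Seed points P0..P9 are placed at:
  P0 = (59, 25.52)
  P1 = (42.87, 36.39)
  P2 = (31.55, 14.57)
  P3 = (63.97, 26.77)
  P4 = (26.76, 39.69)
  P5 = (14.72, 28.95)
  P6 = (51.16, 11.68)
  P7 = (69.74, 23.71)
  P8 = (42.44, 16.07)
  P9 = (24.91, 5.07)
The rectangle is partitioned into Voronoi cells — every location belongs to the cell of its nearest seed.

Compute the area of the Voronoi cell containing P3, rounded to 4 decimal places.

1. box [0,93]×[0,42]: [(0, 0) (93, 0) (93, 42) (0, 42)]
2. ⊥bis P3·P0 via (61.485,26.145): [(68.0607, 0) (93, 0) (93, 42) (57.4973, 42)]  |A|=1269.2814
3. ⊥bis P3·P1 via (53.42,31.58): [(57.7367, 41.0481) (68.0607, 0) (93, 0) (93, 42) (58.1707, 42)]  |A|=1268.9609
4. ⊥bis P3·P2 via (47.76,20.67): [(57.7367, 41.0481) (68.0607, 0) (93, 0) (93, 42) (58.1707, 42)]  |A|=1268.9609
5. ⊥bis P3·P4 via (45.365,33.23): [(57.7367, 41.0481) (68.0607, 0) (93, 0) (93, 42) (58.1707, 42)]  |A|=1268.9609
6. ⊥bis P3·P5 via (39.345,27.86): [(57.7367, 41.0481) (68.0607, 0) (93, 0) (93, 42) (58.1707, 42)]  |A|=1268.9609
7. ⊥bis P3·P6 via (57.565,19.225): [(57.7367, 41.0481) (64.7621, 13.1154) (80.2118, 0) (93, 0) (93, 42) (58.1707, 42)]  |A|=1189.2781
8. ⊥bis P3·P7 via (66.855,25.24): [(57.7367, 41.0481) (63.3669, 18.6627) (75.7433, 42) (58.1707, 42)]  |A|=212.5856
9. ⊥bis P3·P8 via (53.205,21.42): [(57.7367, 41.0481) (63.3669, 18.6627) (75.7433, 42) (58.1707, 42)]  |A|=212.5856
10. ⊥bis P3·P9 via (44.44,15.92): [(57.7367, 41.0481) (63.3669, 18.6627) (75.7433, 42) (58.1707, 42)]  |A|=212.5856
11. canonical 4-gon: [(57.7367, 41.0481) (63.3669, 18.6627) (75.7433, 42) (58.1707, 42)]
12. shoelace: 212.5856

Area of P3's cell: 212.5856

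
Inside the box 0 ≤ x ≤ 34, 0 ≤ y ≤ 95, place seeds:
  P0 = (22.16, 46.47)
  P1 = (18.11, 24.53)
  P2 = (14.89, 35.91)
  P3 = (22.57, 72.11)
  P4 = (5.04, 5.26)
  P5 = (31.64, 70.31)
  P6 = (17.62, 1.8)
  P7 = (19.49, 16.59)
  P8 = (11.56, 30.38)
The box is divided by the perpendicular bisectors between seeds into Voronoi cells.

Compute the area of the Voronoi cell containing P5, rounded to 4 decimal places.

1. box [0,34]×[0,95]: [(0, 0) (34, 0) (34, 95) (0, 95)]
2. ⊥bis P5·P0 via (26.9,58.39): [(0, 69.0868) (34, 55.5667) (34, 95) (0, 95)]  |A|=1110.8907
3. ⊥bis P5·P1 via (24.875,47.42): [(0, 69.0868) (34, 55.5667) (34, 95) (0, 95)]  |A|=1110.8907
4. ⊥bis P5·P2 via (23.265,53.11): [(0, 69.0868) (34, 55.5667) (34, 95) (0, 95)]  |A|=1110.8907
5. ⊥bis P5·P3 via (27.105,71.21): [(24.7319, 59.2522) (34, 55.5667) (34, 95) (31.8263, 95)]  |A|=221.5891
6. ⊥bis P5·P4 via (18.34,37.785): [(24.7319, 59.2522) (34, 55.5667) (34, 95) (31.8263, 95)]  |A|=221.5891
7. ⊥bis P5·P6 via (24.63,36.055): [(24.7319, 59.2522) (34, 55.5667) (34, 95) (31.8263, 95)]  |A|=221.5891
8. ⊥bis P5·P7 via (25.565,43.45): [(24.7319, 59.2522) (34, 55.5667) (34, 95) (31.8263, 95)]  |A|=221.5891
9. ⊥bis P5·P8 via (21.6,50.345): [(24.7319, 59.2522) (34, 55.5667) (34, 95) (31.8263, 95)]  |A|=221.5891
10. canonical 4-gon: [(24.7319, 59.2522) (34, 55.5667) (34, 95) (31.8263, 95)]
11. shoelace: 221.5891

Area of P5's cell: 221.5891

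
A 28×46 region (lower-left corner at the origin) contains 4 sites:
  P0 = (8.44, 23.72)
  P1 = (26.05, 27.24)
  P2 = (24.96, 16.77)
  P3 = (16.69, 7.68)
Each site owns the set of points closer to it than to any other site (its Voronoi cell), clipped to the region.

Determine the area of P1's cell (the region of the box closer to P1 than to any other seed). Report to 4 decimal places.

Area of P1's cell: 296.2239

1. box [0,28]×[0,46]: [(0, 0) (28, 0) (28, 46) (0, 46)]
2. ⊥bis P1·P0 via (17.245,25.48): [(22.3381, 0) (28, 0) (28, 46) (13.1433, 46)]  |A|=471.927
3. ⊥bis P1·P2 via (25.505,22.005): [(17.7788, 22.8093) (28, 21.7453) (28, 46) (13.1433, 46)]  |A|=296.2239
4. ⊥bis P1·P3 via (21.37,17.46): [(17.7788, 22.8093) (28, 21.7453) (28, 46) (13.1433, 46)]  |A|=296.2239
5. canonical 4-gon: [(17.7788, 22.8093) (28, 21.7453) (28, 46) (13.1433, 46)]
6. shoelace: 296.2239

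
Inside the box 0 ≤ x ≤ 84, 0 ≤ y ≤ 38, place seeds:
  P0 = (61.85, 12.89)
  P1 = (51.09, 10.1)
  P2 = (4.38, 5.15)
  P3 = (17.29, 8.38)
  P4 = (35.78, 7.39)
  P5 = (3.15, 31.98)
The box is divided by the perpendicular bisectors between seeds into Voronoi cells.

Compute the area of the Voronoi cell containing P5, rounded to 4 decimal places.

Area of P5's cell: 436.9438

1. box [0,84]×[0,38]: [(0, 0) (84, 0) (84, 38) (0, 38)]
2. ⊥bis P5·P0 via (32.5,22.435): [(0, 0) (25.2038, 0) (37.5619, 38) (0, 38)]  |A|=1192.55
3. ⊥bis P5·P1 via (27.12,21.04): [(0, 0) (17.5173, 0) (34.8606, 38) (0, 38)]  |A|=995.1796
4. ⊥bis P5·P2 via (3.765,18.565): [(0, 18.3924) (26.4654, 19.6057) (34.8606, 38) (0, 38)]  |A|=580.0798
5. ⊥bis P5·P3 via (10.22,20.18): [(0, 18.3924) (7.836, 18.7516) (32.9406, 33.7931) (34.8606, 38) (0, 38)]  |A|=450.6939
6. ⊥bis P5·P4 via (19.465,19.685): [(0, 18.3924) (7.836, 18.7516) (27.7559, 30.6867) (33.2672, 38) (0, 38)]  |A|=436.9438
7. canonical 5-gon: [(0, 18.3924) (7.836, 18.7516) (27.7559, 30.6867) (33.2672, 38) (0, 38)]
8. shoelace: 436.9438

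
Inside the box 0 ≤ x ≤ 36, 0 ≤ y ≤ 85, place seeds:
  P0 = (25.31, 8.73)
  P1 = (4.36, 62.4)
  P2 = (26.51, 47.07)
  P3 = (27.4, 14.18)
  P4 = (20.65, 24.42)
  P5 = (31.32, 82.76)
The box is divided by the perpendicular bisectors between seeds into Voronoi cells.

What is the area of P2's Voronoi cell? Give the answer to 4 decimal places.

1. box [0,36]×[0,85]: [(0, 0) (36, 0) (36, 85) (0, 85)]
2. ⊥bis P2·P0 via (25.91,27.9): [(0, 28.711) (36, 27.5842) (36, 85) (0, 85)]  |A|=2046.6873
3. ⊥bis P2·P1 via (15.435,54.735): [(0, 32.4333) (0, 28.711) (36, 27.5842) (36, 84.4489)]  |A|=1090.5675
4. ⊥bis P2·P3 via (26.955,30.625): [(0, 32.4333) (0, 29.8956) (36, 30.8698) (36, 84.4489)]  |A|=1010.1037
5. ⊥bis P2·P4 via (23.58,35.745): [(5.525, 40.4162) (36, 32.5317) (36, 84.4489)]  |A|=791.0899
6. ⊥bis P2·P5 via (28.915,64.915): [(23.0295, 65.7082) (5.525, 40.4162) (36, 32.5317) (36, 63.9601)]  |A|=658.2153
7. canonical 4-gon: [(23.0295, 65.7082) (5.525, 40.4162) (36, 32.5317) (36, 63.9601)]
8. shoelace: 658.2153

Area of P2's cell: 658.2153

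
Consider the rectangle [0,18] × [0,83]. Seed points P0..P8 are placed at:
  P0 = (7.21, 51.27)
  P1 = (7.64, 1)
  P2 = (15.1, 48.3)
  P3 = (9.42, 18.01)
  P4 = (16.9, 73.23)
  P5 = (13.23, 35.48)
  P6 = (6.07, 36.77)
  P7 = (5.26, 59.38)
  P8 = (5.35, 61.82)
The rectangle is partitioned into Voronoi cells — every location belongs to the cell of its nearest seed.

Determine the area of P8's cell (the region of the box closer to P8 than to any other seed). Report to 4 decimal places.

Area of P8's cell: 165.6366

1. box [0,18]×[0,83]: [(0, 0) (18, 0) (18, 83) (0, 83)]
2. ⊥bis P8·P0 via (6.28,56.545): [(0, 55.4378) (18, 58.6113) (18, 83) (0, 83)]  |A|=467.5582
3. ⊥bis P8·P1 via (6.495,31.41): [(0, 55.4378) (18, 58.6113) (18, 83) (0, 83)]  |A|=467.5582
4. ⊥bis P8·P2 via (10.225,55.06): [(0, 55.4378) (14.227, 57.9461) (18, 60.667) (18, 83) (0, 83)]  |A|=463.6802
5. ⊥bis P8·P3 via (7.385,39.915): [(0, 55.4378) (14.227, 57.9461) (18, 60.667) (18, 83) (0, 83)]  |A|=463.6802
6. ⊥bis P8·P4 via (11.125,67.525): [(0, 78.7865) (0, 55.4378) (14.227, 57.9461) (17.9415, 60.6248)]  |A|=223.8525
7. ⊥bis P8·P5 via (9.29,48.65): [(0, 78.7865) (0, 55.4378) (14.227, 57.9461) (17.9415, 60.6248)]  |A|=223.8525
8. ⊥bis P8·P6 via (5.71,49.295): [(0, 78.7865) (0, 55.4378) (14.227, 57.9461) (17.9415, 60.6248)]  |A|=223.8525
9. ⊥bis P8·P7 via (5.305,60.6): [(0, 78.7865) (0, 60.7957) (17.2939, 60.1578) (17.9415, 60.6248)]  |A|=165.6366
10. canonical 4-gon: [(0, 78.7865) (0, 60.7957) (17.2939, 60.1578) (17.9415, 60.6248)]
11. shoelace: 165.6366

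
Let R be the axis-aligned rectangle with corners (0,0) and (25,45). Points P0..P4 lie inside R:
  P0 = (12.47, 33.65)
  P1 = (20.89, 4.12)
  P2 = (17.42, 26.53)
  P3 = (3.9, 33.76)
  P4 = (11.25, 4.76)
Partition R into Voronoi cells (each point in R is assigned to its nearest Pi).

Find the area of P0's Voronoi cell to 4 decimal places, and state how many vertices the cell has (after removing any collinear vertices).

Area of P0's cell: 231.0810 (4 vertices)

1. box [0,25]×[0,45]: [(0, 0) (25, 0) (25, 45) (0, 45)]
2. ⊥bis P0·P1 via (16.68,18.885): [(0, 14.129) (25, 21.2573) (25, 45) (0, 45)]  |A|=682.6715
3. ⊥bis P0·P2 via (14.945,30.09): [(0, 19.6999) (25, 37.0805) (25, 45) (0, 45)]  |A|=415.2456
4. ⊥bis P0·P3 via (8.185,33.705): [(8.0773, 25.3154) (25, 37.0805) (25, 45) (8.33, 45)]  |A|=231.081
5. ⊥bis P0·P4 via (11.86,19.205): [(8.0773, 25.3154) (25, 37.0805) (25, 45) (8.33, 45)]  |A|=231.081
6. canonical 4-gon: [(8.0773, 25.3154) (25, 37.0805) (25, 45) (8.33, 45)]
7. shoelace: 231.081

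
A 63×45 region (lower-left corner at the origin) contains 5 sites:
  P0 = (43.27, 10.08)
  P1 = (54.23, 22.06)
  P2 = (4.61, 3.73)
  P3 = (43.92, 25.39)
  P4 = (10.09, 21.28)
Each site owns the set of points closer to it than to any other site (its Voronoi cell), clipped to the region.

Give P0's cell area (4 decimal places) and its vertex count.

Area of P0's cell: 558.5044 (6 vertices)

1. box [0,63]×[0,45]: [(0, 0) (63, 0) (63, 45) (0, 45)]
2. ⊥bis P0·P1 via (48.75,16.07): [(0, 0) (63, 0) (63, 3.0333) (17.1276, 45) (0, 45)]  |A|=1872.4429
3. ⊥bis P0·P2 via (23.94,6.905): [(25.0742, 0) (63, 0) (63, 3.0333) (17.781, 44.4023)]  |A|=910.5771
4. ⊥bis P0·P3 via (43.595,17.735): [(22.0106, 18.6514) (25.0742, 0) (63, 0) (63, 3.0333) (47.0923, 17.5865)]  |A|=589.8911
5. ⊥bis P0·P4 via (26.68,15.68): [(27.6029, 18.414) (23.8673, 7.3475) (25.0742, 0) (63, 0) (63, 3.0333) (47.0923, 17.5865)]  |A|=558.5044
6. canonical 6-gon: [(27.6029, 18.414) (23.8673, 7.3475) (25.0742, 0) (63, 0) (63, 3.0333) (47.0923, 17.5865)]
7. shoelace: 558.5044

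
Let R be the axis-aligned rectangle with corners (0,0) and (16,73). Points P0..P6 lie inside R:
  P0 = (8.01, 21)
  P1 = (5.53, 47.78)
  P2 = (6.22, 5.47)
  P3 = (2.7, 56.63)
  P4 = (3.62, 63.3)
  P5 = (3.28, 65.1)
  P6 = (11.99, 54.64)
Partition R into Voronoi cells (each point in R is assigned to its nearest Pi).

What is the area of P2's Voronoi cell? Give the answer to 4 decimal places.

1. box [0,16]×[0,73]: [(0, 0) (16, 0) (16, 73) (0, 73)]
2. ⊥bis P2·P0 via (7.115,13.235): [(0, 14.0551) (0, 0) (16, 0) (16, 12.2109)]  |A|=210.1279
3. ⊥bis P2·P1 via (5.875,26.625): [(0, 14.0551) (0, 0) (16, 0) (16, 12.2109)]  |A|=210.1279
4. ⊥bis P2·P3 via (4.46,31.05): [(0, 14.0551) (0, 0) (16, 0) (16, 12.2109)]  |A|=210.1279
5. ⊥bis P2·P4 via (4.92,34.385): [(0, 14.0551) (0, 0) (16, 0) (16, 12.2109)]  |A|=210.1279
6. ⊥bis P2·P5 via (4.75,35.285): [(0, 14.0551) (0, 0) (16, 0) (16, 12.2109)]  |A|=210.1279
7. ⊥bis P2·P6 via (9.105,30.055): [(0, 14.0551) (0, 0) (16, 0) (16, 12.2109)]  |A|=210.1279
8. canonical 4-gon: [(0, 14.0551) (0, 0) (16, 0) (16, 12.2109)]
9. shoelace: 210.1279

Area of P2's cell: 210.1279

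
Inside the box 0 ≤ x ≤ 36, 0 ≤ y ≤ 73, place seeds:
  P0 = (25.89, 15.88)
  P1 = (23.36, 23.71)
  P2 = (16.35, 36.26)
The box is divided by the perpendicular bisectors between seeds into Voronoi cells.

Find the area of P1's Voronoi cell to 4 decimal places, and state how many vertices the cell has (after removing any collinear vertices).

Area of P1's cell: 406.6022 (4 vertices)

1. box [0,36]×[0,73]: [(0, 0) (36, 0) (36, 73) (0, 73)]
2. ⊥bis P1·P0 via (24.625,19.795): [(0, 11.8383) (36, 23.4704) (36, 73) (0, 73)]  |A|=1992.4432
3. ⊥bis P1·P2 via (19.855,29.985): [(0, 18.8947) (0, 11.8383) (36, 23.4704) (36, 39.003)]  |A|=406.6022
4. canonical 4-gon: [(0, 18.8947) (0, 11.8383) (36, 23.4704) (36, 39.003)]
5. shoelace: 406.6022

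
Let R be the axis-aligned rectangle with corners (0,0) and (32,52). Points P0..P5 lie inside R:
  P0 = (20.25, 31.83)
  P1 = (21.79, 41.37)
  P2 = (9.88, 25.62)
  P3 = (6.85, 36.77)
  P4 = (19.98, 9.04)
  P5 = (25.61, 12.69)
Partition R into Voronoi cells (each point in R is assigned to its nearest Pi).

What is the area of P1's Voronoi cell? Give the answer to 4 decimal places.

Area of P1's cell: 303.8052

1. box [0,32]×[0,52]: [(0, 0) (32, 0) (32, 52) (0, 52)]
2. ⊥bis P1·P0 via (21.02,36.6): [(0, 39.9932) (32, 34.8275) (32, 52) (0, 52)]  |A|=466.8686
3. ⊥bis P1·P2 via (15.835,33.495): [(0, 45.4693) (9.2072, 38.5069) (32, 34.8275) (32, 52) (0, 52)]  |A|=441.6588
4. ⊥bis P1·P3 via (14.32,39.07): [(14.7699, 37.6089) (32, 34.8275) (32, 52) (10.3389, 52)]  |A|=303.8052
5. ⊥bis P1·P4 via (20.885,25.205): [(14.7699, 37.6089) (32, 34.8275) (32, 52) (10.3389, 52)]  |A|=303.8052
6. ⊥bis P1·P5 via (23.7,27.03): [(14.7699, 37.6089) (32, 34.8275) (32, 52) (10.3389, 52)]  |A|=303.8052
7. canonical 4-gon: [(14.7699, 37.6089) (32, 34.8275) (32, 52) (10.3389, 52)]
8. shoelace: 303.8052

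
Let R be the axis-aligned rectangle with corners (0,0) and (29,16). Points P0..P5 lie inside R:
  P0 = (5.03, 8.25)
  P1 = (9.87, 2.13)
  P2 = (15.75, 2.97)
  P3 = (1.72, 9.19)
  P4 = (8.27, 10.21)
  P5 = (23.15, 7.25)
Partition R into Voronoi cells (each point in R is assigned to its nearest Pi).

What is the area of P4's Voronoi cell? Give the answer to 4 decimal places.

Area of P4's cell: 93.1537

1. box [0,29]×[0,16]: [(0, 0) (29, 0) (29, 16) (0, 16)]
2. ⊥bis P4·P0 via (6.65,9.23): [(12.2336, 0) (29, 0) (29, 16) (2.5546, 16)]  |A|=345.6948
3. ⊥bis P4·P1 via (9.07,6.17): [(8.562, 6.0694) (29, 10.1165) (29, 16) (2.5546, 16)]  |A|=191.4327
4. ⊥bis P4·P2 via (12.01,6.59): [(8.562, 6.0694) (12.2042, 6.7906) (21.1181, 16) (2.5546, 16)]  |A|=105.7302
5. ⊥bis P4·P3 via (4.995,9.7): [(4.5198, 12.7513) (8.562, 6.0694) (12.2042, 6.7906) (21.1181, 16) (4.0139, 16)]  |A|=103.3597
6. ⊥bis P4·P5 via (15.71,8.73): [(4.5198, 12.7513) (8.562, 6.0694) (12.2042, 6.7906) (16.1313, 10.8479) (17.1562, 16) (4.0139, 16)]  |A|=93.1537
7. canonical 6-gon: [(4.5198, 12.7513) (8.562, 6.0694) (12.2042, 6.7906) (16.1313, 10.8479) (17.1562, 16) (4.0139, 16)]
8. shoelace: 93.1537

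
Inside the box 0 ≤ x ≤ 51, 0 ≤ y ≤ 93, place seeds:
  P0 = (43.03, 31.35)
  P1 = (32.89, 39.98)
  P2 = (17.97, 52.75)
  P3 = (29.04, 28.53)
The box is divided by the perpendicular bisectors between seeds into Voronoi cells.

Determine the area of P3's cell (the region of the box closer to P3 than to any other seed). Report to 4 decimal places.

Area of P3's cell: 1343.3703

1. box [0,51]×[0,93]: [(0, 0) (51, 0) (51, 93) (0, 93)]
2. ⊥bis P3·P0 via (36.035,29.94): [(0, 0) (42.0701, 0) (23.3238, 93) (0, 93)]  |A|=3040.8171
3. ⊥bis P3·P1 via (30.965,34.255): [(0, 44.6668) (0, 0) (42.0701, 0) (35.4706, 32.74)]  |A|=1480.8668
4. ⊥bis P3·P2 via (23.505,40.64): [(18.6183, 38.4065) (0, 29.8968) (0, 0) (42.0701, 0) (35.4706, 32.74)]  |A|=1343.3703
5. canonical 5-gon: [(18.6183, 38.4065) (0, 29.8968) (0, 0) (42.0701, 0) (35.4706, 32.74)]
6. shoelace: 1343.3703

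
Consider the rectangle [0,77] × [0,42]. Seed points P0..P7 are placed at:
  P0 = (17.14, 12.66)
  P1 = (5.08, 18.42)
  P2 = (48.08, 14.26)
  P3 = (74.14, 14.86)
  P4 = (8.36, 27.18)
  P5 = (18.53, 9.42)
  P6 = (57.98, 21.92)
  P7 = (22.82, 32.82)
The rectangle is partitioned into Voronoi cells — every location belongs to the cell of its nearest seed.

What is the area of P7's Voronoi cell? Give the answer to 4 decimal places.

1. box [0,77]×[0,42]: [(0, 0) (77, 0) (77, 42) (0, 42)]
2. ⊥bis P7·P0 via (19.98,22.74): [(0, 28.3693) (77, 6.6748) (77, 42) (0, 42)]  |A|=1884.8011
3. ⊥bis P7·P1 via (13.95,25.62): [(15.193, 24.0887) (77, 6.6748) (77, 42) (0.6539, 42)]  |A|=1775.3991
4. ⊥bis P7·P2 via (35.45,23.54): [(15.193, 24.0887) (32.3097, 19.2661) (49.0136, 42) (0.6539, 42)]  |A|=667.935
5. ⊥bis P7·P3 via (48.48,23.84): [(15.193, 24.0887) (32.3097, 19.2661) (49.0136, 42) (0.6539, 42)]  |A|=667.935
6. ⊥bis P7·P4 via (15.59,30): [(18.2293, 23.2332) (32.3097, 19.2661) (49.0136, 42) (10.9095, 42)]  |A|=550.7298
7. ⊥bis P7·P5 via (20.675,21.12): [(18.2293, 23.2332) (32.3097, 19.2661) (49.0136, 42) (10.9095, 42)]  |A|=550.7298
8. ⊥bis P7·P6 via (40.4,27.37): [(18.2293, 23.2332) (32.3097, 19.2661) (41.9589, 32.3986) (44.9355, 42) (10.9095, 42)]  |A|=531.1517
9. canonical 5-gon: [(18.2293, 23.2332) (32.3097, 19.2661) (41.9589, 32.3986) (44.9355, 42) (10.9095, 42)]
10. shoelace: 531.1517

Area of P7's cell: 531.1517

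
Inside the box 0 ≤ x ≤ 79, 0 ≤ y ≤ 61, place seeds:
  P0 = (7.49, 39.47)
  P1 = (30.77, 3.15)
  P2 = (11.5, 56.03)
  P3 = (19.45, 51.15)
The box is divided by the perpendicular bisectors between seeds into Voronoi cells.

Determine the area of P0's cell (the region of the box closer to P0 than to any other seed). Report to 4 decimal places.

1. box [0,79]×[0,61]: [(0, 0) (79, 0) (79, 61) (0, 61)]
2. ⊥bis P0·P1 via (19.13,21.31): [(0, 9.0483) (79, 59.6848) (79, 61) (0, 61)]  |A|=2104.0432
3. ⊥bis P0·P2 via (9.495,47.75): [(0, 50.0492) (0, 9.0483) (46.4274, 38.8068)]  |A|=951.7847
4. ⊥bis P0·P3 via (13.47,45.31): [(11.5802, 47.2451) (0, 50.0492) (0, 9.0483) (30.0639, 28.3183)]  |A|=699.9971
5. canonical 4-gon: [(11.5802, 47.2451) (0, 50.0492) (0, 9.0483) (30.0639, 28.3183)]
6. shoelace: 699.9971

Area of P0's cell: 699.9971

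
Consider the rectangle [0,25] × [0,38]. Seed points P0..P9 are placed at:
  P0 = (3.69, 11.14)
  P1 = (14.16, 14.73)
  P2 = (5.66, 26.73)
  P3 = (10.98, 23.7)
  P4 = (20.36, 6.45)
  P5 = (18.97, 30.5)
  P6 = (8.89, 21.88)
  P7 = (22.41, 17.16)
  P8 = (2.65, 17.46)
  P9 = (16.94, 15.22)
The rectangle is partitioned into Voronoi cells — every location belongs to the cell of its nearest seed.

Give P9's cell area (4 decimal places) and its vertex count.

1. box [0,25]×[0,38]: [(0, 0) (25, 0) (25, 38) (0, 38)]
2. ⊥bis P9·P0 via (10.315,13.18): [(14.3734, 0) (25, 0) (25, 38) (2.6723, 38)]  |A|=626.1306
3. ⊥bis P9·P1 via (15.55,14.975): [(18.1895, 0) (25, 0) (25, 38) (11.4916, 38)]  |A|=386.0588
4. ⊥bis P9·P2 via (11.3,20.975): [(14.0222, 23.6428) (18.1895, 0) (25, 0) (25, 34.4012)]  |A|=269.3346
5. ⊥bis P9·P3 via (13.96,19.46): [(14.6714, 19.96) (18.1895, 0) (25, 0) (25, 27.2192)]  |A|=208.5378
6. ⊥bis P9·P4 via (18.65,10.835): [(14.6714, 19.96) (16.4322, 9.9701) (25, 13.3113) (25, 27.2192)]  |A|=117.5625
7. ⊥bis P9·P5 via (17.955,22.86): [(18.6636, 22.7659) (14.6714, 19.96) (16.4322, 9.9701) (25, 13.3113) (25, 21.924)]  |A|=100.7863
8. ⊥bis P9·P6 via (12.915,18.55): [(18.6636, 22.7659) (14.6714, 19.96) (16.4322, 9.9701) (25, 13.3113) (25, 21.924)]  |A|=100.7863
9. ⊥bis P9·P7 via (19.675,16.19): [(17.6063, 22.0228) (14.6714, 19.96) (16.4322, 9.9701) (21.2189, 11.8368)]  |A|=44.2268
10. ⊥bis P9·P8 via (9.795,16.34): [(17.6063, 22.0228) (14.6714, 19.96) (16.4322, 9.9701) (21.2189, 11.8368)]  |A|=44.2268
11. canonical 4-gon: [(17.6063, 22.0228) (14.6714, 19.96) (16.4322, 9.9701) (21.2189, 11.8368)]
12. shoelace: 44.2268

Area of P9's cell: 44.2268 (4 vertices)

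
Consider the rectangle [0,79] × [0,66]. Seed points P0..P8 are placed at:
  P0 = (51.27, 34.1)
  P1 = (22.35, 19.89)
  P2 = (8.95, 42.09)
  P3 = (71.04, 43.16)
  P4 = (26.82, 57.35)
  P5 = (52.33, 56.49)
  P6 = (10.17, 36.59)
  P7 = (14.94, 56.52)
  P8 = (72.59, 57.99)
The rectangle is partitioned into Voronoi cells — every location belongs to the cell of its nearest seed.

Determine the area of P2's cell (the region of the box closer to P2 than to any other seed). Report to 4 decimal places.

1. box [0,79]×[0,66]: [(0, 0) (79, 0) (79, 66) (0, 66)]
2. ⊥bis P2·P0 via (30.11,38.095): [(0, 0) (22.9177, 0) (35.3785, 66) (0, 66)]  |A|=1923.7724
3. ⊥bis P2·P1 via (15.65,30.99): [(0, 21.5436) (30.4559, 39.9269) (35.3785, 66) (0, 66)]  |A|=1138.1923
4. ⊥bis P2·P3 via (39.995,42.625): [(0, 21.5436) (30.4559, 39.9269) (35.3785, 66) (0, 66)]  |A|=1138.1923
5. ⊥bis P2·P4 via (17.885,49.72): [(0, 21.5436) (27.6791, 38.2508) (3.9828, 66) (0, 66)]  |A|=670.5153
6. ⊥bis P2·P5 via (30.64,49.29): [(0, 21.5436) (27.6791, 38.2508) (3.9828, 66) (0, 66)]  |A|=670.5153
7. ⊥bis P2·P6 via (9.56,39.34): [(0, 37.2194) (24.0115, 42.5456) (3.9828, 66) (0, 66)]  |A|=392.2397
8. ⊥bis P2·P7 via (11.945,49.305): [(0, 54.2635) (0, 37.2194) (24.0115, 42.5456) (21.6959, 45.2573)]  |A|=223.6158
9. ⊥bis P2·P8 via (40.77,50.04): [(0, 54.2635) (0, 37.2194) (24.0115, 42.5456) (21.6959, 45.2573)]  |A|=223.6158
10. canonical 4-gon: [(0, 54.2635) (0, 37.2194) (24.0115, 42.5456) (21.6959, 45.2573)]
11. shoelace: 223.6158

Area of P2's cell: 223.6158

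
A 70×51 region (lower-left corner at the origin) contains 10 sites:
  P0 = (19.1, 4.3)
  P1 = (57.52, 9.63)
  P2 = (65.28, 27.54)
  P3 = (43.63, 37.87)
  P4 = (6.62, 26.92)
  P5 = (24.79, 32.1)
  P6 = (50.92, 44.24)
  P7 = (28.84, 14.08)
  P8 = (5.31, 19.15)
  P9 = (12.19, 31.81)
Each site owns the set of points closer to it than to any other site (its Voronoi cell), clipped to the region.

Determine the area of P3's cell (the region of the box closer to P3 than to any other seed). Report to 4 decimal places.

Area of P3's cell: 422.4325

1. box [0,70]×[0,51]: [(0, 0) (70, 0) (70, 51) (0, 51)]
2. ⊥bis P3·P0 via (31.365,21.085): [(0, 44.0038) (60.2204, 0) (70, 0) (70, 51) (0, 51)]  |A|=2245.0369
3. ⊥bis P3·P1 via (50.575,23.75): [(0, 44.0038) (36.9136, 17.0306) (70, 33.3043) (70, 51) (0, 51)]  |A|=1610.8015
4. ⊥bis P3·P2 via (54.455,32.705): [(0, 44.0038) (36.9136, 17.0306) (50.0618, 23.4976) (63.1842, 51) (0, 51)]  |A|=1340.666
5. ⊥bis P3·P4 via (25.125,32.395): [(27.6731, 23.7827) (36.9136, 17.0306) (50.0618, 23.4976) (63.1842, 51) (19.6204, 51)]  |A|=976.8555
6. ⊥bis P3·P5 via (34.21,34.985): [(39.3428, 18.2254) (50.0618, 23.4976) (63.1842, 51) (29.3052, 51)]  |A|=667.9923
7. ⊥bis P3·P6 via (47.275,41.055): [(39.3428, 18.2254) (50.0618, 23.4976) (54.4961, 32.791) (38.5851, 51) (29.3052, 51)]  |A|=444.0298
8. ⊥bis P3·P7 via (36.235,25.975): [(37.1422, 25.411) (44.5671, 20.795) (50.0618, 23.4976) (54.4961, 32.791) (38.5851, 51) (29.3052, 51)]  |A|=422.4325
9. ⊥bis P3·P8 via (24.47,28.51): [(37.1422, 25.411) (44.5671, 20.795) (50.0618, 23.4976) (54.4961, 32.791) (38.5851, 51) (29.3052, 51)]  |A|=422.4325
10. ⊥bis P3·P9 via (27.91,34.84): [(37.1422, 25.411) (44.5671, 20.795) (50.0618, 23.4976) (54.4961, 32.791) (38.5851, 51) (29.3052, 51)]  |A|=422.4325
11. canonical 6-gon: [(37.1422, 25.411) (44.5671, 20.795) (50.0618, 23.4976) (54.4961, 32.791) (38.5851, 51) (29.3052, 51)]
12. shoelace: 422.4325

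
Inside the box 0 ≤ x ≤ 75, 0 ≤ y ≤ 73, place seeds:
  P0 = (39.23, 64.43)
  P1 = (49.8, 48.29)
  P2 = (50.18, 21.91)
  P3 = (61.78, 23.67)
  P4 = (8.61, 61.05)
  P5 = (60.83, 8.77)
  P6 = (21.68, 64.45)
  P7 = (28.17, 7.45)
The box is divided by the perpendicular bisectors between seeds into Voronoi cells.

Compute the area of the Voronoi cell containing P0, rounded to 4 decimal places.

Area of P0's cell: 510.2181

1. box [0,75]×[0,73]: [(0, 0) (75, 0) (75, 73) (0, 73)]
2. ⊥bis P0·P1 via (44.515,56.36): [(0, 27.2074) (69.9237, 73) (0, 73)]  |A|=1600.9945
3. ⊥bis P0·P2 via (44.705,43.17): [(0, 31.6573) (11.1985, 34.5412) (69.9237, 73) (0, 73)]  |A|=1576.0781
4. ⊥bis P0·P3 via (50.505,44.05): [(0, 31.6573) (11.1985, 34.5412) (69.9237, 73) (0, 73)]  |A|=1576.0781
5. ⊥bis P0·P4 via (23.92,62.74): [(25.9652, 44.2119) (69.9237, 73) (22.7874, 73)]  |A|=678.4821
6. ⊥bis P0·P5 via (50.03,36.6): [(25.9652, 44.2119) (69.9237, 73) (22.7874, 73)]  |A|=678.4821
7. ⊥bis P0·P6 via (30.455,64.44): [(30.4353, 47.1393) (69.9237, 73) (30.4648, 73)]  |A|=510.2181
8. ⊥bis P0·P7 via (33.7,35.94): [(30.4353, 47.1393) (69.9237, 73) (30.4648, 73)]  |A|=510.2181
9. canonical 3-gon: [(30.4353, 47.1393) (69.9237, 73) (30.4648, 73)]
10. shoelace: 510.2181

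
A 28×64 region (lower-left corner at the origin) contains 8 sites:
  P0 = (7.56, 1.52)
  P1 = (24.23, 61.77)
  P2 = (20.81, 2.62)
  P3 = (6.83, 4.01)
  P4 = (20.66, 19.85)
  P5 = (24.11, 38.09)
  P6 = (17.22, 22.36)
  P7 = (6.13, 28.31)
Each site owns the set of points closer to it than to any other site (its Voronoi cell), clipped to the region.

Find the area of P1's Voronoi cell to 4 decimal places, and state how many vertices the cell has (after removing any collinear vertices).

Area of P1's cell: 382.9682 (5 vertices)

1. box [0,28]×[0,64]: [(0, 0) (28, 0) (28, 64) (0, 64)]
2. ⊥bis P1·P0 via (15.895,31.645): [(0, 36.0428) (28, 28.2958) (28, 64) (0, 64)]  |A|=891.2593
3. ⊥bis P1·P2 via (22.52,32.195): [(0, 36.0428) (11.6318, 32.8245) (28, 31.8782) (28, 64) (0, 64)]  |A|=861.9409
4. ⊥bis P1·P3 via (15.53,32.89): [(0, 37.5684) (16.7248, 32.5301) (28, 31.8782) (28, 64) (0, 64)]  |A|=842.7011
5. ⊥bis P1·P4 via (22.445,40.81): [(0, 42.7215) (28, 40.3369) (28, 64) (0, 64)]  |A|=629.1825
6. ⊥bis P1·P5 via (24.17,49.93): [(0, 50.0525) (28, 49.9106) (28, 64) (0, 64)]  |A|=392.517
7. ⊥bis P1·P6 via (20.725,42.065): [(0, 50.0525) (28, 49.9106) (28, 64) (0, 64)]  |A|=392.517
8. ⊥bis P1·P7 via (15.18,45.04): [(0, 53.2515) (5.9698, 50.0222) (28, 49.9106) (28, 64) (0, 64)]  |A|=382.9682
9. canonical 5-gon: [(0, 53.2515) (5.9698, 50.0222) (28, 49.9106) (28, 64) (0, 64)]
10. shoelace: 382.9682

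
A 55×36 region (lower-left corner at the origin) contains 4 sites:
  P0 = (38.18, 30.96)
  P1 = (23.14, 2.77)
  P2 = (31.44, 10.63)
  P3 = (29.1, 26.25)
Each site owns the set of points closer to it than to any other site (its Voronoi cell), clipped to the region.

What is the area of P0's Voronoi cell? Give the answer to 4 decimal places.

1. box [0,55]×[0,36]: [(0, 0) (55, 0) (55, 36) (0, 36)]
2. ⊥bis P0·P1 via (30.66,16.865): [(0, 33.2228) (55, 3.8791) (55, 36) (0, 36)]  |A|=959.6988
3. ⊥bis P0·P2 via (34.81,20.795): [(0, 33.2228) (4.3925, 30.8793) (55, 14.1014) (55, 36) (0, 36)]  |A|=701.0348
4. ⊥bis P0·P3 via (33.64,28.605): [(38.2896, 19.6414) (55, 14.1014) (55, 36) (29.804, 36)]  |A|=389.0521
5. canonical 4-gon: [(38.2896, 19.6414) (55, 14.1014) (55, 36) (29.804, 36)]
6. shoelace: 389.0521

Area of P0's cell: 389.0521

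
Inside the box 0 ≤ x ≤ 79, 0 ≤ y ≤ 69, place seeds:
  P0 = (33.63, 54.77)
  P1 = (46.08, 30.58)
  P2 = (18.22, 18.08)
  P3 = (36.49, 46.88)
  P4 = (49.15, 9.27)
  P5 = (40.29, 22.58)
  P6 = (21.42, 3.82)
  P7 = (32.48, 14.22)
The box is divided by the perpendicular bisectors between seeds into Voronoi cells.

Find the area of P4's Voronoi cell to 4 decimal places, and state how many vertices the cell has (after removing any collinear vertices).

1. box [0,79]×[0,69]: [(0, 0) (79, 0) (79, 69) (0, 69)]
2. ⊥bis P4·P0 via (41.39,32.02): [(0, 17.9019) (0, 0) (79, 0) (79, 44.8487)]  |A|=2478.6505
3. ⊥bis P4·P1 via (47.615,19.925): [(0, 13.0654) (0, 0) (79, 0) (79, 24.4464)]  |A|=1481.7178
4. ⊥bis P4·P2 via (33.685,13.675): [(34.9453, 18.0998) (29.7899, 0) (79, 0) (79, 24.4464)]  |A|=983.8358
5. ⊥bis P4·P3 via (42.82,28.075): [(34.9453, 18.0998) (29.7899, 0) (79, 0) (79, 24.4464)]  |A|=983.8358
6. ⊥bis P4·P5 via (44.72,15.925): [(51.5891, 20.4975) (31.894, 7.3872) (29.7899, 0) (79, 0) (79, 24.4464)]  |A|=898.3451
7. ⊥bis P4·P6 via (35.285,6.545): [(51.5891, 20.4975) (34.7463, 9.2859) (36.5713, 0) (79, 0) (79, 24.4464)]  |A|=858.3214
8. ⊥bis P4·P7 via (40.815,11.745): [(51.5891, 20.4975) (41.4, 13.715) (37.3274, 0) (79, 0) (79, 24.4464)]  |A|=818.2025
9. canonical 5-gon: [(51.5891, 20.4975) (41.4, 13.715) (37.3274, 0) (79, 0) (79, 24.4464)]
10. shoelace: 818.2025

Area of P4's cell: 818.2025 (5 vertices)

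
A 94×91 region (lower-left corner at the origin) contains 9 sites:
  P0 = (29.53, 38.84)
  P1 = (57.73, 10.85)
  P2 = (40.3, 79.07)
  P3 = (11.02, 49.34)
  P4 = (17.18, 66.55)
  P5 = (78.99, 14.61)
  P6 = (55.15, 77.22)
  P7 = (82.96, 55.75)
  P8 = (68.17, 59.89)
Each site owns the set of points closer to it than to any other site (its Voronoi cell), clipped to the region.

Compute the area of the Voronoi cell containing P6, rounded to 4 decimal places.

1. box [0,94]×[0,91]: [(0, 0) (94, 0) (94, 91) (0, 91)]
2. ⊥bis P6·P0 via (42.34,58.03): [(0, 86.2934) (94, 23.5451) (94, 91) (0, 91)]  |A|=3391.5871
3. ⊥bis P6·P1 via (56.44,44.035): [(0, 86.2934) (62.9274, 44.2872) (94, 45.4951) (94, 91) (0, 91)]  |A|=3050.5663
4. ⊥bis P6·P2 via (47.725,78.145): [(44.998, 56.2557) (62.9274, 44.2872) (94, 45.4951) (94, 91) (49.3265, 91)]  |A|=2087.7656
5. ⊥bis P6·P3 via (33.085,63.28): [(44.998, 56.2557) (62.9274, 44.2872) (94, 45.4951) (94, 91) (49.3265, 91)]  |A|=2087.7656
6. ⊥bis P6·P4 via (36.165,71.885): [(44.998, 56.2557) (62.9274, 44.2872) (94, 45.4951) (94, 91) (49.3265, 91)]  |A|=2087.7656
7. ⊥bis P6·P5 via (67.07,45.915): [(44.998, 56.2557) (62.8793, 44.3193) (94, 56.1691) (94, 91) (49.3265, 91)]  |A|=1921.1453
8. ⊥bis P6·P7 via (69.055,66.485): [(44.998, 56.2557) (55.662, 49.1371) (87.9812, 91) (49.3265, 91)]  |A|=1009.7613
9. ⊥bis P6·P8 via (61.66,68.555): [(44.998, 56.2557) (45.1522, 56.1527) (83.0732, 84.6427) (87.9812, 91) (49.3265, 91)]  |A|=727.0301
10. canonical 5-gon: [(44.998, 56.2557) (45.1522, 56.1527) (83.0732, 84.6427) (87.9812, 91) (49.3265, 91)]
11. shoelace: 727.0301

Area of P6's cell: 727.0301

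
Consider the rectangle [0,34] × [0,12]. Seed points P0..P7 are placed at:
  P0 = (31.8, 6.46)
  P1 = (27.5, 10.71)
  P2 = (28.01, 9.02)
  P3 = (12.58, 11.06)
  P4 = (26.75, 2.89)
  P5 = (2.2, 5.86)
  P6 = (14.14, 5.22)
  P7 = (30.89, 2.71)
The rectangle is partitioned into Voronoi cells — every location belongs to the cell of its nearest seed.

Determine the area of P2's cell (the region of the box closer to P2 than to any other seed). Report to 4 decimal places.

1. box [0,34]×[0,12]: [(0, 0) (34, 0) (34, 12) (0, 12)]
2. ⊥bis P2·P0 via (29.905,7.74): [(0, 0) (24.6769, 0) (32.7825, 12) (0, 12)]  |A|=344.7564
3. ⊥bis P2·P1 via (27.755,9.865): [(0, 1.4892) (0, 0) (24.6769, 0) (32.2583, 11.224)]  |A|=162.5067
4. ⊥bis P2·P3 via (20.295,10.04): [(19.9609, 7.5129) (18.9676, 0) (24.6769, 0) (32.2583, 11.224)]  |A|=76.3923
5. ⊥bis P2·P4 via (27.38,5.955): [(19.9609, 7.5129) (19.9567, 7.4808) (28.5385, 5.7169) (32.2583, 11.224)]  |A|=27.1007
6. ⊥bis P2·P5 via (15.105,7.44): [(19.9609, 7.5129) (19.9567, 7.4808) (28.5385, 5.7169) (32.2583, 11.224)]  |A|=27.1007
7. ⊥bis P2·P6 via (21.075,7.12): [(20.8905, 7.7935) (21.037, 7.2588) (28.5385, 5.7169) (32.2583, 11.224)]  |A|=26.8138
8. ⊥bis P2·P7 via (29.45,5.865): [(20.8905, 7.7935) (21.037, 7.2588) (28.5385, 5.7169) (32.2583, 11.224)]  |A|=26.8138
9. canonical 4-gon: [(20.8905, 7.7935) (21.037, 7.2588) (28.5385, 5.7169) (32.2583, 11.224)]
10. shoelace: 26.8138

Area of P2's cell: 26.8138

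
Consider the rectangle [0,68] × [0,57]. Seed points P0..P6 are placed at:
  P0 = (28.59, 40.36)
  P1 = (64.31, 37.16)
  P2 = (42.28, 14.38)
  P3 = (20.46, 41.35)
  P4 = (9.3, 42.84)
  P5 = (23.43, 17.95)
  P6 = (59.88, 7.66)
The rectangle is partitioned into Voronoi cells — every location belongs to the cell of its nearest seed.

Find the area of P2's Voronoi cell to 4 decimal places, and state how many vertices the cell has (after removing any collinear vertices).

1. box [0,68]×[0,57]: [(0, 0) (68, 0) (68, 57) (0, 57)]
2. ⊥bis P2·P0 via (35.435,27.37): [(0, 8.6977) (0, 0) (68, 0) (68, 44.5299)]  |A|=1809.7408
3. ⊥bis P2·P1 via (53.295,25.77): [(45.9248, 32.8975) (0, 8.6977) (0, 0) (68, 0) (68, 11.5491)]  |A|=1445.7123
4. ⊥bis P2·P3 via (31.37,27.865): [(45.9248, 32.8975) (22.0223, 20.3022) (0, 2.4852) (0, 0) (68, 0) (68, 11.5491)]  |A|=1377.305
5. ⊥bis P2·P4 via (25.79,28.61): [(45.9248, 32.8975) (22.0223, 20.3022) (10.7531, 11.185) (1.1011, 0) (68, 0) (68, 11.5491)]  |A|=1357.7854
6. ⊥bis P2·P5 via (32.855,16.165): [(45.9248, 32.8975) (34.9264, 27.102) (29.7935, 0) (68, 0) (68, 11.5491)]  |A|=890.0905
7. ⊥bis P2·P6 via (51.08,11.02): [(55.7904, 23.3568) (45.9248, 32.8975) (34.9264, 27.102) (29.7935, 0) (46.8724, 0)]  |A|=572.8488
8. canonical 5-gon: [(55.7904, 23.3568) (45.9248, 32.8975) (34.9264, 27.102) (29.7935, 0) (46.8724, 0)]
9. shoelace: 572.8488

Area of P2's cell: 572.8488 (5 vertices)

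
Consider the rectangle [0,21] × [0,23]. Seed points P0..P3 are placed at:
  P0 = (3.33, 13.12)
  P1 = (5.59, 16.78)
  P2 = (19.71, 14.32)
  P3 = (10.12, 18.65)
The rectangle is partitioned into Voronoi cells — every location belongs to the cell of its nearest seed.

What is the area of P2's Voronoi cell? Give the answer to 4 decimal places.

1. box [0,21]×[0,23]: [(0, 0) (21, 0) (21, 23) (0, 23)]
2. ⊥bis P2·P0 via (11.52,13.72): [(12.5251, 0) (21, 0) (21, 23) (10.8401, 23)]  |A|=214.2993
3. ⊥bis P2·P1 via (12.65,15.55): [(11.7601, 10.4423) (12.5251, 0) (21, 0) (21, 23) (13.9479, 23)]  |A|=194.7859
4. ⊥bis P2·P3 via (14.915,16.485): [(11.8197, 9.6295) (12.5251, 0) (21, 0) (21, 23) (17.8566, 23)]  |A|=167.3927
5. canonical 5-gon: [(11.8197, 9.6295) (12.5251, 0) (21, 0) (21, 23) (17.8566, 23)]
6. shoelace: 167.3927

Area of P2's cell: 167.3927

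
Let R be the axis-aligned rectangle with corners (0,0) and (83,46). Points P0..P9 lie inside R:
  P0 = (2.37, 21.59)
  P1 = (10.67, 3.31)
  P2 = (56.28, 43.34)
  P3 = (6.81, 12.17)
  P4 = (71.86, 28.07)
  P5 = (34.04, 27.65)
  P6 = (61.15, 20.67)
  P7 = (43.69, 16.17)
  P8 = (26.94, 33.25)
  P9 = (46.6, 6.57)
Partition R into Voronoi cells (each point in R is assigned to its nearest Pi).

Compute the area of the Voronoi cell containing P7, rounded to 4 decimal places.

Area of P7's cell: 304.2043

1. box [0,83]×[0,46]: [(0, 0) (83, 0) (83, 46) (0, 46)]
2. ⊥bis P7·P0 via (23.03,18.88): [(20.5535, 0) (83, 0) (83, 46) (26.5874, 46)]  |A|=2733.7604
3. ⊥bis P7·P1 via (27.18,9.74): [(23.1787, 20.0139) (30.9733, 0) (83, 0) (83, 46) (26.5874, 46)]  |A|=2629.4895
4. ⊥bis P7·P2 via (49.985,29.755): [(25.9193, 40.9066) (23.1787, 20.0139) (30.9733, 0) (83, 0) (83, 14.4566)]  |A|=1585.5604
5. ⊥bis P7·P3 via (25.25,14.17): [(25.9193, 40.9066) (23.9656, 26.0124) (25.171, 14.8984) (30.9733, 0) (83, 0) (83, 14.4566)]  |A|=1577.5725
6. ⊥bis P7·P4 via (57.775,22.12): [(55.6607, 27.125) (25.9193, 40.9066) (23.9656, 26.0124) (25.171, 14.8984) (30.9733, 0) (67.1193, 0)]  |A|=1164.5742
7. ⊥bis P7·P5 via (38.865,21.91): [(55.6607, 27.125) (48.8328, 30.2889) (26.4912, 11.5087) (30.9733, 0) (67.1193, 0)]  |A|=792.5355
8. ⊥bis P7·P6 via (52.42,18.42): [(49.4326, 30.011) (48.8328, 30.2889) (26.4912, 11.5087) (30.9733, 0) (57.1674, 0)]  |A|=575.2695
9. ⊥bis P7·P8 via (35.315,24.71): [(49.4326, 30.011) (48.8328, 30.2889) (26.4912, 11.5087) (30.9733, 0) (57.1674, 0)]  |A|=575.2695
10. ⊥bis P7·P9 via (45.145,11.37): [(53.5782, 13.9263) (49.4326, 30.011) (48.8328, 30.2889) (26.4912, 11.5087) (28.5091, 6.3273)]  |A|=304.2043
11. canonical 5-gon: [(53.5782, 13.9263) (49.4326, 30.011) (48.8328, 30.2889) (26.4912, 11.5087) (28.5091, 6.3273)]
12. shoelace: 304.2043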